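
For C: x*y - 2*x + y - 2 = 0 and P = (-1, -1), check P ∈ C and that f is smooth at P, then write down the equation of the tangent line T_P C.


Tangent line at P: -3*x - 3 = 0.

Step 1: f(-1, -1) = 0, so P lies on C.
Step 2: partial derivatives
  f_x(x, y) = y - 2, f_y(x, y) = x + 1.
  f_x(P) = -3, f_y(P) = 0 (gradient nonzero, so P is smooth).
Step 3: tangent line at P: -3·(x − -1) + 0·(y − -1) = 0.
Expanding: -3*x - 3 = 0.


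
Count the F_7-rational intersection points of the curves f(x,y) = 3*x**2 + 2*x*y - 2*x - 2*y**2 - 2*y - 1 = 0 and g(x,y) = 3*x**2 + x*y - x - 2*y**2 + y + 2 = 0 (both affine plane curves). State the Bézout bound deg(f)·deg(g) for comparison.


Common zeros: ∅; count = 0; Bézout bound = 4.

deg(f) = 2, deg(g) = 2, so Bézout bound = 4.
Scan x ∈ F_7. For each x, list the y ∈ F_7 with f(x, y) ≡ 0 and those with g(x, y) ≡ 0 (mod 7); the common zeros in that column are the intersection.
  x = 0: f ≡ 0 at y ∈ ∅; g ≡ 0 at y ∈ ∅; common: ∅.
  x = 1: f ≡ 0 at y ∈ {0}; g ≡ 0 at y ∈ {2, 6}; common: ∅.
  x = 2: f ≡ 0 at y ∈ {0, 1}; g ≡ 0 at y ∈ {6}; common: ∅.
  x = 3: f ≡ 0 at y ∈ {3, 6}; g ≡ 0 at y ∈ {1}; common: ∅.
  x = 4: f ≡ 0 at y ∈ ∅; g ≡ 0 at y ∈ {1, 5}; common: ∅.
  x = 5: f ≡ 0 at y ∈ {1, 3}; g ≡ 0 at y ∈ ∅; common: ∅.
  x = 6: f ≡ 0 at y ∈ ∅; g ≡ 0 at y ∈ ∅; common: ∅.
Collecting: common zeros = ∅, so the count is 0.
Comparison with the Bézout bound: 0 ≤ 4 = deg(f)·deg(g), as expected for curves with no common component (the affine F_7-count falls short of the bound because intersections may lie at infinity, over extension fields, or carry multiplicity).


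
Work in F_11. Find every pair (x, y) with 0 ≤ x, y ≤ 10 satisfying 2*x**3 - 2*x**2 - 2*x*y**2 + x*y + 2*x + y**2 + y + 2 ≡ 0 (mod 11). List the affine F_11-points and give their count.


Affine F_11-points: {(0, 4), (0, 6), (1, 5), (1, 8), (2, 4), (2, 8), (3, 0), (3, 3), (4, 2), (4, 5), (5, 1), (5, 7), (6, 0), (7, 5), (7, 10), (8, 7), (8, 9), (9, 1), (9, 8), (10, 4), (10, 7)}; count = 21.

For each of the 121 pairs (x, y) ∈ F_11², evaluate f(x, y) mod 11. Record the zeros.
  x = 0: [0↦2, 1↦4, 2↦8, 3↦3, 4↦0, 5↦10, 6↦0, 7↦3, 8↦8, 9↦4, 10↦2]  zeros at y ∈ {4, 6}
  x = 1: [0↦4, 1↦5, 2↦4, 3↦1, 4↦7, 5↦0, 6↦2, 7↦2, 8↦0, 9↦7, 10↦1]  zeros at y ∈ {5, 8}
  x = 2: [0↦3, 1↦3, 2↦8, 3↦7, 4↦0, 5↦9, 6↦1, 7↦9, 8↦0, 9↦7, 10↦8]  zeros at y ∈ {4, 8}
  x = 3: [0↦0, 1↦10, 2↦10, 3↦0, 4↦2, 5↦5, 6↦9, 7↦3, 8↦9, 9↦5, 10↦2]  zeros at y ∈ {0, 3}
  x = 4: [0↦7, 1↦5, 2↦0, 3↦3, 4↦3, 5↦0, 6↦5, 7↦7, 8↦6, 9↦2, 10↦6]  zeros at y ∈ {2, 5}
  x = 5: [0↦3, 1↦0, 2↦1, 3↦6, 4↦4, 5↦6, 6↦1, 7↦0, 8↦3, 9↦10, 10↦10]  zeros at y ∈ {1, 7}
  x = 6: [0↦0, 1↦7, 2↦3, 3↦10, 4↦6, 5↦2, 6↦9, 7↦5, 8↦1, 9↦8, 10↦4]  zeros at y ∈ {0}
  x = 7: [0↦10, 1↦5, 2↦7, 3↦5, 4↦10, 5↦0, 6↦8, 7↦1, 8↦1, 9↦8, 10↦0]  zeros at y ∈ {5, 10}
  x = 8: [0↦1, 1↦6, 2↦3, 3↦3, 4↦6, 5↦1, 6↦10, 7↦0, 8↦4, 9↦0, 10↦10]  zeros at y ∈ {7, 9}
  x = 9: [0↦7, 1↦0, 2↦3, 3↦5, 4↦6, 5↦6, 6↦5, 7↦3, 8↦0, 9↦7, 10↦2]  zeros at y ∈ {1, 8}
  x = 10: [0↦7, 1↦10, 2↦8, 3↦1, 4↦0, 5↦5, 6↦5, 7↦0, 8↦1, 9↦8, 10↦10]  zeros at y ∈ {4, 7}
Collecting zeros: affine points = {(0, 4), (0, 6), (1, 5), (1, 8), (2, 4), (2, 8), (3, 0), (3, 3), (4, 2), (4, 5), (5, 1), (5, 7), (6, 0), (7, 5), (7, 10), (8, 7), (8, 9), (9, 1), (9, 8), (10, 4), (10, 7)}.
Total count |C(F_11)_aff| = 21.


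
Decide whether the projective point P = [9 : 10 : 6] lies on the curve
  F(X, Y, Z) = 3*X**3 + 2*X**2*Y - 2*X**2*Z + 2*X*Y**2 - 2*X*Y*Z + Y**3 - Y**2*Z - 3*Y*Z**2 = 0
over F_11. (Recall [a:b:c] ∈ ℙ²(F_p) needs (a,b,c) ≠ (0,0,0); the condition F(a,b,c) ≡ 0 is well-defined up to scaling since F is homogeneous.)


F(9,10,6) ≡ 4 (mod 11); P is NOT on the curve.

Evaluate F(9, 10, 6) term-by-term (mod 11).
  3*X**3 ↦ 3·729·1·1 = 2187
  2*X**2*Y ↦ 2·81·10·1 = 1620
  -2*X**2*Z ↦ -2·81·1·6 = -972
  2*X*Y**2 ↦ 2·9·100·1 = 1800
  -2*X*Y*Z ↦ -2·9·10·6 = -1080
  Y**3 ↦ 1·1·1000·1 = 1000
  -Y**2*Z ↦ -1·1·100·6 = -600
  -3*Y*Z**2 ↦ -3·1·10·36 = -1080
Sum: F(9, 10, 6) = (2187) + (1620) + (-972) + (1800) + (-1080) + (1000) + (-600) + (-1080) = 2875.
Reducing mod 11: 2875 ≡ 4 (mod 11).
Since F(a, b, c) ≡ 4 ≠ 0 (mod 11), P does NOT lie on the curve.


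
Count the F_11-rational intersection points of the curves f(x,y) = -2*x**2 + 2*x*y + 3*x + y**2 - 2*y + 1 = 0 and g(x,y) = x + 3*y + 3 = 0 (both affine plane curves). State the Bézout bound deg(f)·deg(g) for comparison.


Common zeros: ∅; count = 0; Bézout bound = 2.

deg(f) = 2, deg(g) = 1, so Bézout bound = 2.
Scan x ∈ F_11. For each x, list the y ∈ F_11 with f(x, y) ≡ 0 and those with g(x, y) ≡ 0 (mod 11); the common zeros in that column are the intersection.
  x = 0: f ≡ 0 at y ∈ {1}; g ≡ 0 at y ∈ {10}; common: ∅.
  x = 1: f ≡ 0 at y ∈ {3, 8}; g ≡ 0 at y ∈ {6}; common: ∅.
  x = 2: f ≡ 0 at y ∈ ∅; g ≡ 0 at y ∈ {2}; common: ∅.
  x = 3: f ≡ 0 at y ∈ {8, 10}; g ≡ 0 at y ∈ {9}; common: ∅.
  x = 4: f ≡ 0 at y ∈ ∅; g ≡ 0 at y ∈ {5}; common: ∅.
  x = 5: f ≡ 0 at y ∈ ∅; g ≡ 0 at y ∈ {1}; common: ∅.
  x = 6: f ≡ 0 at y ∈ {5, 7}; g ≡ 0 at y ∈ {8}; common: ∅.
  x = 7: f ≡ 0 at y ∈ ∅; g ≡ 0 at y ∈ {4}; common: ∅.
  x = 8: f ≡ 0 at y ∈ {1, 7}; g ≡ 0 at y ∈ {0}; common: ∅.
  x = 9: f ≡ 0 at y ∈ {3}; g ≡ 0 at y ∈ {7}; common: ∅.
  x = 10: f ≡ 0 at y ∈ ∅; g ≡ 0 at y ∈ {3}; common: ∅.
Collecting: common zeros = ∅, so the count is 0.
Comparison with the Bézout bound: 0 ≤ 2 = deg(f)·deg(g), as expected for curves with no common component (the affine F_11-count falls short of the bound because intersections may lie at infinity, over extension fields, or carry multiplicity).


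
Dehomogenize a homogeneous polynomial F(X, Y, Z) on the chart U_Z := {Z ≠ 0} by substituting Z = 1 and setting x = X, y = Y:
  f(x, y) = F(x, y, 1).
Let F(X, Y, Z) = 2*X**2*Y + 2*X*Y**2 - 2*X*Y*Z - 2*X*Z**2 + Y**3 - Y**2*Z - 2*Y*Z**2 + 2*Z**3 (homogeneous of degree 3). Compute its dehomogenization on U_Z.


f(x, y) = 2*x**2*y + 2*x*y**2 - 2*x*y - 2*x + y**3 - y**2 - 2*y + 2

On U_Z we set Z = 1. Each monomial c·X^i·Y^j·Z^k in F becomes c·x^i·y^j·1^k = c·x^i·y^j.
Substituting Z = 1: F(X, Y, 1) = 2*x**2*y + 2*x*y**2 - 2*x*y - 2*x + y**3 - y**2 - 2*y + 2.
Note: deg(f) ≤ deg(F) = 3; strict inequality happens when F is divisible by Z (lost terms).


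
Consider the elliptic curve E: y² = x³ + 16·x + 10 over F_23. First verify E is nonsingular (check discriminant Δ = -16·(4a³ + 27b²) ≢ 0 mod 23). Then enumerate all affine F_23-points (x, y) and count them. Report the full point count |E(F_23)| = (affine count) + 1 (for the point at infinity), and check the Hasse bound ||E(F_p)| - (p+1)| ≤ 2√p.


Affine points = {(1, 2), (1, 21), (2, 2), (2, 21), (3, 4), (3, 19), (4, 0), (5, 10), (5, 13), (6, 0), (8, 11), (8, 12), (9, 3), (9, 20), (13, 0), (18, 9), (18, 14), (20, 2), (20, 21), (21, 4), (21, 19), (22, 4), (22, 19)}; affine count = 23; |E(F_23)| = 24.

Discriminant check: Δ ∝ 4a³ + 27b² = 4·16³ + 27·10² = 4·4096 + 27·100 ≡ 17 (mod 23). Nonzero ⇒ E is nonsingular.
For each x ∈ F_23, compute rhs = x³ + 16·x + 10 mod 23, then count y ∈ F_23 with y² ≡ rhs.
  x = 0: rhs = 10, matching y values: none (0 points).
  x = 1: rhs = 4, matching y values: 2, 21 (2 points).
  x = 2: rhs = 4, matching y values: 2, 21 (2 points).
  x = 3: rhs = 16, matching y values: 4, 19 (2 points).
  x = 4: rhs = 0, matching y values: 0 (1 points).
  x = 5: rhs = 8, matching y values: 10, 13 (2 points).
  x = 6: rhs = 0, matching y values: 0 (1 points).
  x = 7: rhs = 5, matching y values: none (0 points).
  x = 8: rhs = 6, matching y values: 11, 12 (2 points).
  x = 9: rhs = 9, matching y values: 3, 20 (2 points).
  x = 10: rhs = 20, matching y values: none (0 points).
  x = 11: rhs = 22, matching y values: none (0 points).
  x = 12: rhs = 21, matching y values: none (0 points).
  x = 13: rhs = 0, matching y values: 0 (1 points).
  x = 14: rhs = 11, matching y values: none (0 points).
  x = 15: rhs = 14, matching y values: none (0 points).
  x = 16: rhs = 15, matching y values: none (0 points).
  x = 17: rhs = 20, matching y values: none (0 points).
  x = 18: rhs = 12, matching y values: 9, 14 (2 points).
  x = 19: rhs = 20, matching y values: none (0 points).
  x = 20: rhs = 4, matching y values: 2, 21 (2 points).
  x = 21: rhs = 16, matching y values: 4, 19 (2 points).
  x = 22: rhs = 16, matching y values: 4, 19 (2 points).
Total affine count: 23.
Full point count |E(F_23)| = 23 + 1 = 24.
Hasse bound: |24 − (23+1)| = |0| = 0 ≤ 2√23 ≈ 9.5917 ✓.


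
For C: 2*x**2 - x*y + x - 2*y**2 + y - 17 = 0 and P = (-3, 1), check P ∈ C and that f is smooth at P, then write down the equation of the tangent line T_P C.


Tangent line at P: -12*x - 36 = 0.

Step 1: f(-3, 1) = 0, so P lies on C.
Step 2: partial derivatives
  f_x(x, y) = 4*x - y + 1, f_y(x, y) = -x - 4*y + 1.
  f_x(P) = -12, f_y(P) = 0 (gradient nonzero, so P is smooth).
Step 3: tangent line at P: -12·(x − -3) + 0·(y − 1) = 0.
Expanding: -12*x - 36 = 0.


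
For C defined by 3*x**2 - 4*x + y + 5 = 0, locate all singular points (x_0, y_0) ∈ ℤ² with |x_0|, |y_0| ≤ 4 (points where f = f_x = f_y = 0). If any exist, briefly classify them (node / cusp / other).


No singular points in the scanned grid; C is smooth there.

Compute partial derivatives:
  f_x = 6*x - 4.
  f_y = 1.
f_y = 1 is a nonzero constant, so f_y never vanishes: no point (x, y) can satisfy f = f_x = f_y = 0. In particular no (x, y) ∈ {−4, ..., 4}² is singular; the curve is smooth.


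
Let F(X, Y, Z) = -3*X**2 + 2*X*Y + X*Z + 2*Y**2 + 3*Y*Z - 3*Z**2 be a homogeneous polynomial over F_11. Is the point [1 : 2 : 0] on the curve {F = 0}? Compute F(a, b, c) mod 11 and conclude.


F(1,2,0) ≡ 9 (mod 11); P is NOT on the curve.

Evaluate F(1, 2, 0) term-by-term (mod 11).
  -3*X**2 ↦ -3·1·1·1 = -3
  2*X*Y ↦ 2·1·2·1 = 4
  X*Z ↦ 1·1·1·0 = 0
  2*Y**2 ↦ 2·1·4·1 = 8
  3*Y*Z ↦ 3·1·2·0 = 0
  -3*Z**2 ↦ -3·1·1·0 = 0
Sum: F(1, 2, 0) = (-3) + (4) + (0) + (8) + (0) + (0) = 9.
Reducing mod 11: 9 ≡ 9 (mod 11).
Since F(a, b, c) ≡ 9 ≠ 0 (mod 11), P does NOT lie on the curve.


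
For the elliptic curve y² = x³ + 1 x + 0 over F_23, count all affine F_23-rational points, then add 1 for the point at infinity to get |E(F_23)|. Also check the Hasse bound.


Affine points = {(0, 0), (1, 5), (1, 18), (9, 5), (9, 18), (11, 10), (11, 13), (13, 5), (13, 18), (15, 3), (15, 20), (16, 8), (16, 15), (17, 10), (17, 13), (18, 10), (18, 13), (19, 1), (19, 22), (20, 4), (20, 19), (21, 6), (21, 17)}; affine count = 23; |E(F_23)| = 24.

Discriminant check: Δ ∝ 4a³ + 27b² = 4·1³ + 27·0² = 4·1 + 27·0 ≡ 4 (mod 23). Nonzero ⇒ E is nonsingular.
For each x ∈ F_23, compute rhs = x³ + 1·x + 0 mod 23, then count y ∈ F_23 with y² ≡ rhs.
  x = 0: rhs = 0, matching y values: 0 (1 points).
  x = 1: rhs = 2, matching y values: 5, 18 (2 points).
  x = 2: rhs = 10, matching y values: none (0 points).
  x = 3: rhs = 7, matching y values: none (0 points).
  x = 4: rhs = 22, matching y values: none (0 points).
  x = 5: rhs = 15, matching y values: none (0 points).
  x = 6: rhs = 15, matching y values: none (0 points).
  x = 7: rhs = 5, matching y values: none (0 points).
  x = 8: rhs = 14, matching y values: none (0 points).
  x = 9: rhs = 2, matching y values: 5, 18 (2 points).
  x = 10: rhs = 21, matching y values: none (0 points).
  x = 11: rhs = 8, matching y values: 10, 13 (2 points).
  x = 12: rhs = 15, matching y values: none (0 points).
  x = 13: rhs = 2, matching y values: 5, 18 (2 points).
  x = 14: rhs = 21, matching y values: none (0 points).
  x = 15: rhs = 9, matching y values: 3, 20 (2 points).
  x = 16: rhs = 18, matching y values: 8, 15 (2 points).
  x = 17: rhs = 8, matching y values: 10, 13 (2 points).
  x = 18: rhs = 8, matching y values: 10, 13 (2 points).
  x = 19: rhs = 1, matching y values: 1, 22 (2 points).
  x = 20: rhs = 16, matching y values: 4, 19 (2 points).
  x = 21: rhs = 13, matching y values: 6, 17 (2 points).
  x = 22: rhs = 21, matching y values: none (0 points).
Total affine count: 23.
Full point count |E(F_23)| = 23 + 1 = 24.
Hasse bound: |24 − (23+1)| = |0| = 0 ≤ 2√23 ≈ 9.5917 ✓.


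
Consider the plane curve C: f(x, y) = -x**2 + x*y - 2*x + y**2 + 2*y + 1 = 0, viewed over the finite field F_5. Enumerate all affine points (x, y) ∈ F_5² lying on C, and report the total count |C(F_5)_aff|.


Affine F_5-points: {(0, 4), (2, 2), (2, 4), (3, 2), (3, 3)}; count = 5.

For each of the 25 pairs (x, y) ∈ F_5², evaluate f(x, y) mod 5. Record the zeros.
  x = 0: [0↦1, 1↦4, 2↦4, 3↦1, 4↦0]  zeros at y ∈ {4}
  x = 1: [0↦3, 1↦2, 2↦3, 3↦1, 4↦1]  zeros at y ∈ ∅
  x = 2: [0↦3, 1↦3, 2↦0, 3↦4, 4↦0]  zeros at y ∈ {2, 4}
  x = 3: [0↦1, 1↦2, 2↦0, 3↦0, 4↦2]  zeros at y ∈ {2, 3}
  x = 4: [0↦2, 1↦4, 2↦3, 3↦4, 4↦2]  zeros at y ∈ ∅
Collecting zeros: affine points = {(0, 4), (2, 2), (2, 4), (3, 2), (3, 3)}.
Total count |C(F_5)_aff| = 5.


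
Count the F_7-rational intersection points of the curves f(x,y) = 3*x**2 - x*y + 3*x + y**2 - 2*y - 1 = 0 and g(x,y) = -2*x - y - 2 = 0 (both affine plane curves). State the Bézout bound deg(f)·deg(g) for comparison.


Common zeros: {(0, 5), (2, 1)}; count = 2; Bézout bound = 2.

deg(f) = 2, deg(g) = 1, so Bézout bound = 2.
Scan x ∈ F_7. For each x, list the y ∈ F_7 with f(x, y) ≡ 0 and those with g(x, y) ≡ 0 (mod 7); the common zeros in that column are the intersection.
  x = 0: f ≡ 0 at y ∈ {4, 5}; g ≡ 0 at y ∈ {5}; common: {5}.
  x = 1: f ≡ 0 at y ∈ ∅; g ≡ 0 at y ∈ {3}; common: ∅.
  x = 2: f ≡ 0 at y ∈ {1, 3}; g ≡ 0 at y ∈ {1}; common: {1}.
  x = 3: f ≡ 0 at y ∈ {0, 5}; g ≡ 0 at y ∈ {6}; common: ∅.
  x = 4: f ≡ 0 at y ∈ ∅; g ≡ 0 at y ∈ {4}; common: ∅.
  x = 5: f ≡ 0 at y ∈ {3, 4}; g ≡ 0 at y ∈ {2}; common: ∅.
  x = 6: f ≡ 0 at y ∈ ∅; g ≡ 0 at y ∈ {0}; common: ∅.
Collecting: common zeros = {(0, 5), (2, 1)}, so the count is 2.
Comparison with the Bézout bound: 2 ≤ 2 = deg(f)·deg(g), as expected for curves with no common component (the bound is attained).


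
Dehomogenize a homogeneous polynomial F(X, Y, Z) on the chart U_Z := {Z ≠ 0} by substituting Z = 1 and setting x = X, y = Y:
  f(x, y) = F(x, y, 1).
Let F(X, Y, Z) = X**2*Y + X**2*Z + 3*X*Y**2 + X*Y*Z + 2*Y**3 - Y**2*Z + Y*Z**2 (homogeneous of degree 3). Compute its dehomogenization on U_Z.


f(x, y) = x**2*y + x**2 + 3*x*y**2 + x*y + 2*y**3 - y**2 + y

On U_Z we set Z = 1. Each monomial c·X^i·Y^j·Z^k in F becomes c·x^i·y^j·1^k = c·x^i·y^j.
Substituting Z = 1: F(X, Y, 1) = x**2*y + x**2 + 3*x*y**2 + x*y + 2*y**3 - y**2 + y.
Note: deg(f) ≤ deg(F) = 3; strict inequality happens when F is divisible by Z (lost terms).


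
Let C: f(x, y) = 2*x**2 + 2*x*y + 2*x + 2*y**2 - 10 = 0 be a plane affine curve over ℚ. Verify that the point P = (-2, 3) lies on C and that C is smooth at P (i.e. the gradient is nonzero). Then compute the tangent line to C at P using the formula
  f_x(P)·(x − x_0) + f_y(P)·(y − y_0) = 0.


Tangent line at P: 8*y - 24 = 0.

Step 1: f(-2, 3) = 0, so P lies on C.
Step 2: partial derivatives
  f_x(x, y) = 4*x + 2*y + 2, f_y(x, y) = 2*x + 4*y.
  f_x(P) = 0, f_y(P) = 8 (gradient nonzero, so P is smooth).
Step 3: tangent line at P: 0·(x − -2) + 8·(y − 3) = 0.
Expanding: 8*y - 24 = 0.


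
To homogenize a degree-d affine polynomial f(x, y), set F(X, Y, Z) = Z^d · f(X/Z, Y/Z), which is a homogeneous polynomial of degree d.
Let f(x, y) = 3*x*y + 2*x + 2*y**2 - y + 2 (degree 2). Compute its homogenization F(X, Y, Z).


F(X, Y, Z) = 3*X*Y + 2*X*Z + 2*Y**2 - Y*Z + 2*Z**2

deg(f) = 2.
Substitute x = X/Z, y = Y/Z into f, then multiply by Z^2.
  monomial 3·x^1·y^1 ↦ 3·X^1·Y^1·Z^0.
  monomial 2·x^1·y^0 ↦ 2·X^1·Y^0·Z^1.
  monomial 2·x^0·y^2 ↦ 2·X^0·Y^2·Z^0.
  monomial -1·x^0·y^1 ↦ -1·X^0·Y^1·Z^1.
  monomial 2·x^0·y^0 ↦ 2·X^0·Y^0·Z^2.
Collecting: F(X, Y, Z) = 3*X*Y + 2*X*Z + 2*Y**2 - Y*Z + 2*Z**2.


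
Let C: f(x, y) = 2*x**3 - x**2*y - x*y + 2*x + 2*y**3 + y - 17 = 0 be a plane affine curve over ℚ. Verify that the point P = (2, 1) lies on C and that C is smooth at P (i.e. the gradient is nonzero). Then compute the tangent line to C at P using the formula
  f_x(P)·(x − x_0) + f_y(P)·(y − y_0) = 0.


Tangent line at P: 21*x + y - 43 = 0.

Step 1: f(2, 1) = 0, so P lies on C.
Step 2: partial derivatives
  f_x(x, y) = 6*x**2 - 2*x*y - y + 2, f_y(x, y) = -x**2 - x + 6*y**2 + 1.
  f_x(P) = 21, f_y(P) = 1 (gradient nonzero, so P is smooth).
Step 3: tangent line at P: 21·(x − 2) + 1·(y − 1) = 0.
Expanding: 21*x + y - 43 = 0.


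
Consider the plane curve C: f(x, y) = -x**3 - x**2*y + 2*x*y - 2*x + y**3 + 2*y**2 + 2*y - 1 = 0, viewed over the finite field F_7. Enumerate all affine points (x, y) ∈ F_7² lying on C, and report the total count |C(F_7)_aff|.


Affine F_7-points: {(2, 2), (2, 4), (2, 6)}; count = 3.

For each of the 49 pairs (x, y) ∈ F_7², evaluate f(x, y) mod 7. Record the zeros.
  x = 0: [0↦6, 1↦4, 2↦5, 3↦1, 4↦5, 5↦2, 6↦5]  zeros at y ∈ ∅
  x = 1: [0↦3, 1↦2, 2↦4, 3↦1, 4↦6, 5↦4, 6↦1]  zeros at y ∈ ∅
  x = 2: [0↦1, 1↦6, 2↦0, 3↦3, 4↦0, 5↦4, 6↦0]  zeros at y ∈ {2, 4, 6}
  x = 3: [0↦1, 1↦3, 2↦1, 3↦1, 4↦2, 5↦3, 6↦3]  zeros at y ∈ ∅
  x = 4: [0↦4, 1↦1, 2↦1, 3↦3, 4↦6, 5↦2, 6↦4]  zeros at y ∈ ∅
  x = 5: [0↦4, 1↦1, 2↦1, 3↦3, 4↦6, 5↦2, 6↦4]  zeros at y ∈ ∅
  x = 6: [0↦2, 1↦4, 2↦2, 3↦2, 4↦3, 5↦4, 6↦4]  zeros at y ∈ ∅
Collecting zeros: affine points = {(2, 2), (2, 4), (2, 6)}.
Total count |C(F_7)_aff| = 3.


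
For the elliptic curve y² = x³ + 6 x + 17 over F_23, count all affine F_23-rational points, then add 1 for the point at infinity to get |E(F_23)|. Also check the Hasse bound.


Affine points = {(1, 1), (1, 22), (3, 4), (3, 19), (4, 6), (4, 17), (6, 4), (6, 19), (8, 5), (8, 18), (9, 8), (9, 15), (12, 0), (14, 4), (14, 19), (15, 3), (15, 20), (16, 0), (17, 8), (17, 15), (18, 0), (20, 8), (20, 15)}; affine count = 23; |E(F_23)| = 24.

Discriminant check: Δ ∝ 4a³ + 27b² = 4·6³ + 27·17² = 4·216 + 27·289 ≡ 19 (mod 23). Nonzero ⇒ E is nonsingular.
For each x ∈ F_23, compute rhs = x³ + 6·x + 17 mod 23, then count y ∈ F_23 with y² ≡ rhs.
  x = 0: rhs = 17, matching y values: none (0 points).
  x = 1: rhs = 1, matching y values: 1, 22 (2 points).
  x = 2: rhs = 14, matching y values: none (0 points).
  x = 3: rhs = 16, matching y values: 4, 19 (2 points).
  x = 4: rhs = 13, matching y values: 6, 17 (2 points).
  x = 5: rhs = 11, matching y values: none (0 points).
  x = 6: rhs = 16, matching y values: 4, 19 (2 points).
  x = 7: rhs = 11, matching y values: none (0 points).
  x = 8: rhs = 2, matching y values: 5, 18 (2 points).
  x = 9: rhs = 18, matching y values: 8, 15 (2 points).
  x = 10: rhs = 19, matching y values: none (0 points).
  x = 11: rhs = 11, matching y values: none (0 points).
  x = 12: rhs = 0, matching y values: 0 (1 points).
  x = 13: rhs = 15, matching y values: none (0 points).
  x = 14: rhs = 16, matching y values: 4, 19 (2 points).
  x = 15: rhs = 9, matching y values: 3, 20 (2 points).
  x = 16: rhs = 0, matching y values: 0 (1 points).
  x = 17: rhs = 18, matching y values: 8, 15 (2 points).
  x = 18: rhs = 0, matching y values: 0 (1 points).
  x = 19: rhs = 21, matching y values: none (0 points).
  x = 20: rhs = 18, matching y values: 8, 15 (2 points).
  x = 21: rhs = 20, matching y values: none (0 points).
  x = 22: rhs = 10, matching y values: none (0 points).
Total affine count: 23.
Full point count |E(F_23)| = 23 + 1 = 24.
Hasse bound: |24 − (23+1)| = |0| = 0 ≤ 2√23 ≈ 9.5917 ✓.


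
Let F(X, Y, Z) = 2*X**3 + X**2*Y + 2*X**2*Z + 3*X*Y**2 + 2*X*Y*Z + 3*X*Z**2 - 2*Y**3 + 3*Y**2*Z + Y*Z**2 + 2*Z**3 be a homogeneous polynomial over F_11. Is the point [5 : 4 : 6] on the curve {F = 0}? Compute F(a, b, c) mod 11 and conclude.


F(5,4,6) ≡ 8 (mod 11); P is NOT on the curve.

Evaluate F(5, 4, 6) term-by-term (mod 11).
  2*X**3 ↦ 2·125·1·1 = 250
  X**2*Y ↦ 1·25·4·1 = 100
  2*X**2*Z ↦ 2·25·1·6 = 300
  3*X*Y**2 ↦ 3·5·16·1 = 240
  2*X*Y*Z ↦ 2·5·4·6 = 240
  3*X*Z**2 ↦ 3·5·1·36 = 540
  -2*Y**3 ↦ -2·1·64·1 = -128
  3*Y**2*Z ↦ 3·1·16·6 = 288
  Y*Z**2 ↦ 1·1·4·36 = 144
  2*Z**3 ↦ 2·1·1·216 = 432
Sum: F(5, 4, 6) = (250) + (100) + (300) + (240) + (240) + (540) + (-128) + (288) + (144) + (432) = 2406.
Reducing mod 11: 2406 ≡ 8 (mod 11).
Since F(a, b, c) ≡ 8 ≠ 0 (mod 11), P does NOT lie on the curve.


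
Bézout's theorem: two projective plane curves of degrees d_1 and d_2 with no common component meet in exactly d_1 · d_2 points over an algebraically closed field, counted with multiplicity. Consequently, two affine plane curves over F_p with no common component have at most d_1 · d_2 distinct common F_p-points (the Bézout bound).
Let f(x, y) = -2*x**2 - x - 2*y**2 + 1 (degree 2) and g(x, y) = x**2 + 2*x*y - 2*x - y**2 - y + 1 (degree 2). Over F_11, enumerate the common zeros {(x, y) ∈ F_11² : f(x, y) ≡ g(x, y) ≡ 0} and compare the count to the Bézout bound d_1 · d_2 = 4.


Common zeros: ∅; count = 0; Bézout bound = 4.

deg(f) = 2, deg(g) = 2, so Bézout bound = 4.
Scan x ∈ F_11. For each x, list the y ∈ F_11 with f(x, y) ≡ 0 and those with g(x, y) ≡ 0 (mod 11); the common zeros in that column are the intersection.
  x = 0: f ≡ 0 at y ∈ ∅; g ≡ 0 at y ∈ {3, 7}; common: ∅.
  x = 1: f ≡ 0 at y ∈ ∅; g ≡ 0 at y ∈ {0, 1}; common: ∅.
  x = 2: f ≡ 0 at y ∈ {1, 10}; g ≡ 0 at y ∈ ∅; common: ∅.
  x = 3: f ≡ 0 at y ∈ {1, 10}; g ≡ 0 at y ∈ ∅; common: ∅.
  x = 4: f ≡ 0 at y ∈ ∅; g ≡ 0 at y ∈ ∅; common: ∅.
  x = 5: f ≡ 0 at y ∈ ∅; g ≡ 0 at y ∈ ∅; common: ∅.
  x = 6: f ≡ 0 at y ∈ {0}; g ≡ 0 at y ∈ {5, 6}; common: ∅.
  x = 7: f ≡ 0 at y ∈ {5, 6}; g ≡ 0 at y ∈ {3, 10}; common: ∅.
  x = 8: f ≡ 0 at y ∈ {2, 9}; g ≡ 0 at y ∈ {5, 10}; common: ∅.
  x = 9: f ≡ 0 at y ∈ {5, 6}; g ≡ 0 at y ∈ ∅; common: ∅.
  x = 10: f ≡ 0 at y ∈ {0}; g ≡ 0 at y ∈ {1, 7}; common: ∅.
Collecting: common zeros = ∅, so the count is 0.
Comparison with the Bézout bound: 0 ≤ 4 = deg(f)·deg(g), as expected for curves with no common component (the affine F_11-count falls short of the bound because intersections may lie at infinity, over extension fields, or carry multiplicity).


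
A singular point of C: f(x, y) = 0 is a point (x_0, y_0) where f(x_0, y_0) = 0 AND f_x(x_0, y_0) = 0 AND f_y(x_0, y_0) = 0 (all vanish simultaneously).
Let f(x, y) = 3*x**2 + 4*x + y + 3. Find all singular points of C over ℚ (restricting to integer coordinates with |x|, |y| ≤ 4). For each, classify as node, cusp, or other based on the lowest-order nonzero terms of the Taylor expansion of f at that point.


No singular points in the scanned grid; C is smooth there.

Compute partial derivatives:
  f_x = 6*x + 4.
  f_y = 1.
f_y = 1 is a nonzero constant, so f_y never vanishes: no point (x, y) can satisfy f = f_x = f_y = 0. In particular no (x, y) ∈ {−4, ..., 4}² is singular; the curve is smooth.


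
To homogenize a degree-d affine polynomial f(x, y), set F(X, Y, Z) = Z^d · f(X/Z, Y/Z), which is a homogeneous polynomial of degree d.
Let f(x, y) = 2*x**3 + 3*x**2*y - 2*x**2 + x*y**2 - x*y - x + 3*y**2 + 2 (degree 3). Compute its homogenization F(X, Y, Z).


F(X, Y, Z) = 2*X**3 + 3*X**2*Y - 2*X**2*Z + X*Y**2 - X*Y*Z - X*Z**2 + 3*Y**2*Z + 2*Z**3

deg(f) = 3.
Substitute x = X/Z, y = Y/Z into f, then multiply by Z^3.
  monomial 2·x^3·y^0 ↦ 2·X^3·Y^0·Z^0.
  monomial 3·x^2·y^1 ↦ 3·X^2·Y^1·Z^0.
  monomial -2·x^2·y^0 ↦ -2·X^2·Y^0·Z^1.
  monomial 1·x^1·y^2 ↦ 1·X^1·Y^2·Z^0.
  monomial -1·x^1·y^1 ↦ -1·X^1·Y^1·Z^1.
  monomial -1·x^1·y^0 ↦ -1·X^1·Y^0·Z^2.
  monomial 3·x^0·y^2 ↦ 3·X^0·Y^2·Z^1.
  monomial 2·x^0·y^0 ↦ 2·X^0·Y^0·Z^3.
Collecting: F(X, Y, Z) = 2*X**3 + 3*X**2*Y - 2*X**2*Z + X*Y**2 - X*Y*Z - X*Z**2 + 3*Y**2*Z + 2*Z**3.


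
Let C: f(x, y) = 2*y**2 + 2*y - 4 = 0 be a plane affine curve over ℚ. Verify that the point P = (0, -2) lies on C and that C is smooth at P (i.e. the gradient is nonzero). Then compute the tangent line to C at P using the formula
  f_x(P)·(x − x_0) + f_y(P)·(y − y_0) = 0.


Tangent line at P: -6*y - 12 = 0.

Step 1: f(0, -2) = 0, so P lies on C.
Step 2: partial derivatives
  f_x(x, y) = 0, f_y(x, y) = 4*y + 2.
  f_x(P) = 0, f_y(P) = -6 (gradient nonzero, so P is smooth).
Step 3: tangent line at P: 0·(x − 0) + -6·(y − -2) = 0.
Expanding: -6*y - 12 = 0.


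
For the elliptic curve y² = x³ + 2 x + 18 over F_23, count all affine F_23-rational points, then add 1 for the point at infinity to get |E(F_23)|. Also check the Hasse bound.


Affine points = {(0, 8), (0, 15), (6, 4), (6, 19), (9, 11), (9, 12), (10, 7), (10, 16), (16, 11), (16, 12), (20, 10), (20, 13), (21, 11), (21, 12)}; affine count = 14; |E(F_23)| = 15.

Discriminant check: Δ ∝ 4a³ + 27b² = 4·2³ + 27·18² = 4·8 + 27·324 ≡ 17 (mod 23). Nonzero ⇒ E is nonsingular.
For each x ∈ F_23, compute rhs = x³ + 2·x + 18 mod 23, then count y ∈ F_23 with y² ≡ rhs.
  x = 0: rhs = 18, matching y values: 8, 15 (2 points).
  x = 1: rhs = 21, matching y values: none (0 points).
  x = 2: rhs = 7, matching y values: none (0 points).
  x = 3: rhs = 5, matching y values: none (0 points).
  x = 4: rhs = 21, matching y values: none (0 points).
  x = 5: rhs = 15, matching y values: none (0 points).
  x = 6: rhs = 16, matching y values: 4, 19 (2 points).
  x = 7: rhs = 7, matching y values: none (0 points).
  x = 8: rhs = 17, matching y values: none (0 points).
  x = 9: rhs = 6, matching y values: 11, 12 (2 points).
  x = 10: rhs = 3, matching y values: 7, 16 (2 points).
  x = 11: rhs = 14, matching y values: none (0 points).
  x = 12: rhs = 22, matching y values: none (0 points).
  x = 13: rhs = 10, matching y values: none (0 points).
  x = 14: rhs = 7, matching y values: none (0 points).
  x = 15: rhs = 19, matching y values: none (0 points).
  x = 16: rhs = 6, matching y values: 11, 12 (2 points).
  x = 17: rhs = 20, matching y values: none (0 points).
  x = 18: rhs = 21, matching y values: none (0 points).
  x = 19: rhs = 15, matching y values: none (0 points).
  x = 20: rhs = 8, matching y values: 10, 13 (2 points).
  x = 21: rhs = 6, matching y values: 11, 12 (2 points).
  x = 22: rhs = 15, matching y values: none (0 points).
Total affine count: 14.
Full point count |E(F_23)| = 14 + 1 = 15.
Hasse bound: |15 − (23+1)| = |-9| = 9 ≤ 2√23 ≈ 9.5917 ✓.


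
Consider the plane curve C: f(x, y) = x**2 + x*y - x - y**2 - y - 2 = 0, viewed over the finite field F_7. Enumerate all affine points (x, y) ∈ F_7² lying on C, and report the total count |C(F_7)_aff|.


Affine F_7-points: {(0, 3), (2, 0), (2, 1), (4, 5), (5, 1), (5, 3), (6, 0), (6, 5)}; count = 8.

For each of the 49 pairs (x, y) ∈ F_7², evaluate f(x, y) mod 7. Record the zeros.
  x = 0: [0↦5, 1↦3, 2↦6, 3↦0, 4↦6, 5↦3, 6↦5]  zeros at y ∈ {3}
  x = 1: [0↦5, 1↦4, 2↦1, 3↦3, 4↦3, 5↦1, 6↦4]  zeros at y ∈ ∅
  x = 2: [0↦0, 1↦0, 2↦5, 3↦1, 4↦2, 5↦1, 6↦5]  zeros at y ∈ {0, 1}
  x = 3: [0↦4, 1↦5, 2↦4, 3↦1, 4↦3, 5↦3, 6↦1]  zeros at y ∈ ∅
  x = 4: [0↦3, 1↦5, 2↦5, 3↦3, 4↦6, 5↦0, 6↦6]  zeros at y ∈ {5}
  x = 5: [0↦4, 1↦0, 2↦1, 3↦0, 4↦4, 5↦6, 6↦6]  zeros at y ∈ {1, 3}
  x = 6: [0↦0, 1↦4, 2↦6, 3↦6, 4↦4, 5↦0, 6↦1]  zeros at y ∈ {0, 5}
Collecting zeros: affine points = {(0, 3), (2, 0), (2, 1), (4, 5), (5, 1), (5, 3), (6, 0), (6, 5)}.
Total count |C(F_7)_aff| = 8.


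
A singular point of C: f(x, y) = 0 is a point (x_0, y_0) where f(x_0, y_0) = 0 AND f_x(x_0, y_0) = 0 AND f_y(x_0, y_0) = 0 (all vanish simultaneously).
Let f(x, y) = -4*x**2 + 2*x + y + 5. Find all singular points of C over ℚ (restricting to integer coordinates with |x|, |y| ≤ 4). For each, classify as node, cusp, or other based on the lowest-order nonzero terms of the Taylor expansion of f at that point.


No singular points in the scanned grid; C is smooth there.

Compute partial derivatives:
  f_x = 2 - 8*x.
  f_y = 1.
f_y = 1 is a nonzero constant, so f_y never vanishes: no point (x, y) can satisfy f = f_x = f_y = 0. In particular no (x, y) ∈ {−4, ..., 4}² is singular; the curve is smooth.


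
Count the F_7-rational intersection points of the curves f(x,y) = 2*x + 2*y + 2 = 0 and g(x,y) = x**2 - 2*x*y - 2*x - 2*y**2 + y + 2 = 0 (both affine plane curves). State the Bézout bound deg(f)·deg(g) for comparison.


Common zeros: {(2, 4), (3, 3)}; count = 2; Bézout bound = 2.

deg(f) = 1, deg(g) = 2, so Bézout bound = 2.
Scan x ∈ F_7. For each x, list the y ∈ F_7 with f(x, y) ≡ 0 and those with g(x, y) ≡ 0 (mod 7); the common zeros in that column are the intersection.
  x = 0: f ≡ 0 at y ∈ {6}; g ≡ 0 at y ∈ ∅; common: ∅.
  x = 1: f ≡ 0 at y ∈ {5}; g ≡ 0 at y ∈ {4, 6}; common: ∅.
  x = 2: f ≡ 0 at y ∈ {4}; g ≡ 0 at y ∈ {4, 5}; common: {4}.
  x = 3: f ≡ 0 at y ∈ {3}; g ≡ 0 at y ∈ {3, 5}; common: {3}.
  x = 4: f ≡ 0 at y ∈ {2}; g ≡ 0 at y ∈ ∅; common: ∅.
  x = 5: f ≡ 0 at y ∈ {1}; g ≡ 0 at y ∈ {3}; common: ∅.
  x = 6: f ≡ 0 at y ∈ {0}; g ≡ 0 at y ∈ {6}; common: ∅.
Collecting: common zeros = {(2, 4), (3, 3)}, so the count is 2.
Comparison with the Bézout bound: 2 ≤ 2 = deg(f)·deg(g), as expected for curves with no common component (the bound is attained).


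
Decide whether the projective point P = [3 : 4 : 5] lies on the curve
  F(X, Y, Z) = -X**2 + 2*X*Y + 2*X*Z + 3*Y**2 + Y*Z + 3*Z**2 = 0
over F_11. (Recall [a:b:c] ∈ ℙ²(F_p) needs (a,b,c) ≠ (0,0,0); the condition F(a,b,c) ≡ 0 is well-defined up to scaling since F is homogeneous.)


F(3,4,5) ≡ 1 (mod 11); P is NOT on the curve.

Evaluate F(3, 4, 5) term-by-term (mod 11).
  -X**2 ↦ -1·9·1·1 = -9
  2*X*Y ↦ 2·3·4·1 = 24
  2*X*Z ↦ 2·3·1·5 = 30
  3*Y**2 ↦ 3·1·16·1 = 48
  Y*Z ↦ 1·1·4·5 = 20
  3*Z**2 ↦ 3·1·1·25 = 75
Sum: F(3, 4, 5) = (-9) + (24) + (30) + (48) + (20) + (75) = 188.
Reducing mod 11: 188 ≡ 1 (mod 11).
Since F(a, b, c) ≡ 1 ≠ 0 (mod 11), P does NOT lie on the curve.


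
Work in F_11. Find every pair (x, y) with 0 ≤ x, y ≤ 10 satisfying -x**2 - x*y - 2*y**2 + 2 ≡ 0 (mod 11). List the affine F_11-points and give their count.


Affine F_11-points: {(0, 1), (0, 10), (1, 6), (1, 10), (4, 3), (4, 6), (7, 5), (7, 8), (10, 1), (10, 5)}; count = 10.

For each of the 121 pairs (x, y) ∈ F_11², evaluate f(x, y) mod 11. Record the zeros.
  x = 0: [0↦2, 1↦0, 2↦5, 3↦6, 4↦3, 5↦7, 6↦7, 7↦3, 8↦6, 9↦5, 10↦0]  zeros at y ∈ {1, 10}
  x = 1: [0↦1, 1↦9, 2↦2, 3↦2, 4↦9, 5↦1, 6↦0, 7↦6, 8↦8, 9↦6, 10↦0]  zeros at y ∈ {6, 10}
  x = 2: [0↦9, 1↦5, 2↦8, 3↦7, 4↦2, 5↦4, 6↦2, 7↦7, 8↦8, 9↦5, 10↦9]  zeros at y ∈ ∅
  x = 3: [0↦4, 1↦10, 2↦1, 3↦10, 4↦4, 5↦5, 6↦2, 7↦6, 8↦6, 9↦2, 10↦5]  zeros at y ∈ ∅
  x = 4: [0↦8, 1↦2, 2↦3, 3↦0, 4↦4, 5↦4, 6↦0, 7↦3, 8↦2, 9↦8, 10↦10]  zeros at y ∈ {3, 6}
  x = 5: [0↦10, 1↦3, 2↦3, 3↦10, 4↦2, 5↦1, 6↦7, 7↦9, 8↦7, 9↦1, 10↦2]  zeros at y ∈ ∅
  x = 6: [0↦10, 1↦2, 2↦1, 3↦7, 4↦9, 5↦7, 6↦1, 7↦2, 8↦10, 9↦3, 10↦3]  zeros at y ∈ ∅
  x = 7: [0↦8, 1↦10, 2↦8, 3↦2, 4↦3, 5↦0, 6↦4, 7↦4, 8↦0, 9↦3, 10↦2]  zeros at y ∈ {5, 8}
  x = 8: [0↦4, 1↦5, 2↦2, 3↦6, 4↦6, 5↦2, 6↦5, 7↦4, 8↦10, 9↦1, 10↦10]  zeros at y ∈ ∅
  x = 9: [0↦9, 1↦9, 2↦5, 3↦8, 4↦7, 5↦2, 6↦4, 7↦2, 8↦7, 9↦8, 10↦5]  zeros at y ∈ ∅
  x = 10: [0↦1, 1↦0, 2↦6, 3↦8, 4↦6, 5↦0, 6↦1, 7↦9, 8↦2, 9↦2, 10↦9]  zeros at y ∈ {1, 5}
Collecting zeros: affine points = {(0, 1), (0, 10), (1, 6), (1, 10), (4, 3), (4, 6), (7, 5), (7, 8), (10, 1), (10, 5)}.
Total count |C(F_11)_aff| = 10.


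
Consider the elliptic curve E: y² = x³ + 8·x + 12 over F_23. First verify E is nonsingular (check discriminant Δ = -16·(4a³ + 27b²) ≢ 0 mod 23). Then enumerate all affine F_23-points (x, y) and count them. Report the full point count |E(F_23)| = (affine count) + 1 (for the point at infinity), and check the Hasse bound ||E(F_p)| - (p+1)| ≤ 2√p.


Affine points = {(0, 9), (0, 14), (2, 6), (2, 17), (4, 4), (4, 19), (5, 4), (5, 19), (6, 0), (8, 6), (8, 17), (9, 10), (9, 13), (13, 6), (13, 17), (14, 4), (14, 19), (16, 2), (16, 21), (17, 1), (17, 22), (18, 10), (18, 13), (19, 10), (19, 13), (22, 7), (22, 16)}; affine count = 27; |E(F_23)| = 28.

Discriminant check: Δ ∝ 4a³ + 27b² = 4·8³ + 27·12² = 4·512 + 27·144 ≡ 2 (mod 23). Nonzero ⇒ E is nonsingular.
For each x ∈ F_23, compute rhs = x³ + 8·x + 12 mod 23, then count y ∈ F_23 with y² ≡ rhs.
  x = 0: rhs = 12, matching y values: 9, 14 (2 points).
  x = 1: rhs = 21, matching y values: none (0 points).
  x = 2: rhs = 13, matching y values: 6, 17 (2 points).
  x = 3: rhs = 17, matching y values: none (0 points).
  x = 4: rhs = 16, matching y values: 4, 19 (2 points).
  x = 5: rhs = 16, matching y values: 4, 19 (2 points).
  x = 6: rhs = 0, matching y values: 0 (1 points).
  x = 7: rhs = 20, matching y values: none (0 points).
  x = 8: rhs = 13, matching y values: 6, 17 (2 points).
  x = 9: rhs = 8, matching y values: 10, 13 (2 points).
  x = 10: rhs = 11, matching y values: none (0 points).
  x = 11: rhs = 5, matching y values: none (0 points).
  x = 12: rhs = 19, matching y values: none (0 points).
  x = 13: rhs = 13, matching y values: 6, 17 (2 points).
  x = 14: rhs = 16, matching y values: 4, 19 (2 points).
  x = 15: rhs = 11, matching y values: none (0 points).
  x = 16: rhs = 4, matching y values: 2, 21 (2 points).
  x = 17: rhs = 1, matching y values: 1, 22 (2 points).
  x = 18: rhs = 8, matching y values: 10, 13 (2 points).
  x = 19: rhs = 8, matching y values: 10, 13 (2 points).
  x = 20: rhs = 7, matching y values: none (0 points).
  x = 21: rhs = 11, matching y values: none (0 points).
  x = 22: rhs = 3, matching y values: 7, 16 (2 points).
Total affine count: 27.
Full point count |E(F_23)| = 27 + 1 = 28.
Hasse bound: |28 − (23+1)| = |4| = 4 ≤ 2√23 ≈ 9.5917 ✓.


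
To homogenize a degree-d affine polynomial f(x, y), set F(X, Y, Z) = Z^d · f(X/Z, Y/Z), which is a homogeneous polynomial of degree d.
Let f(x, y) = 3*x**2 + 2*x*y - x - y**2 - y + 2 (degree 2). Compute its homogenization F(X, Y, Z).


F(X, Y, Z) = 3*X**2 + 2*X*Y - X*Z - Y**2 - Y*Z + 2*Z**2

deg(f) = 2.
Substitute x = X/Z, y = Y/Z into f, then multiply by Z^2.
  monomial 3·x^2·y^0 ↦ 3·X^2·Y^0·Z^0.
  monomial 2·x^1·y^1 ↦ 2·X^1·Y^1·Z^0.
  monomial -1·x^1·y^0 ↦ -1·X^1·Y^0·Z^1.
  monomial -1·x^0·y^2 ↦ -1·X^0·Y^2·Z^0.
  monomial -1·x^0·y^1 ↦ -1·X^0·Y^1·Z^1.
  monomial 2·x^0·y^0 ↦ 2·X^0·Y^0·Z^2.
Collecting: F(X, Y, Z) = 3*X**2 + 2*X*Y - X*Z - Y**2 - Y*Z + 2*Z**2.


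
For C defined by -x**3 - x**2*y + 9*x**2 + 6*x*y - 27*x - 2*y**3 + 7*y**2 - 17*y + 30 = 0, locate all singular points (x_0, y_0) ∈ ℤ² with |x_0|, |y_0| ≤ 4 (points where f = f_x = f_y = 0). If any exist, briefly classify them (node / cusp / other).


Singular points: {(3, 1)}; classification: node.

Compute partial derivatives:
  f_x = -3*x**2 - 2*x*y + 18*x + 6*y - 27.
  f_y = -x**2 + 6*x - 6*y**2 + 14*y - 17.
Scan x_0 ∈ {−4, ..., 4}. For each x_0, f_y(x_0, y) is a polynomial in y; find its integer roots y ∈ {−4, ..., 4}, then test f_x and f at those candidates.
  x = -4: f_y(-4, y) = -6*y**2 + 14*y - 57; no integer root y with |y| ≤ 4.
  x = -3: f_y(-3, y) = -6*y**2 + 14*y - 44; no integer root y with |y| ≤ 4.
  x = -2: f_y(-2, y) = -6*y**2 + 14*y - 33; no integer root y with |y| ≤ 4.
  x = -1: f_y(-1, y) = -6*y**2 + 14*y - 24; no integer root y with |y| ≤ 4.
  x = 0: f_y(0, y) = -6*y**2 + 14*y - 17; no integer root y with |y| ≤ 4.
  x = 1: f_y(1, y) = -6*y**2 + 14*y - 12; no integer root y with |y| ≤ 4.
  x = 2: f_y(2, y) = -6*y**2 + 14*y - 9; no integer root y with |y| ≤ 4.
  x = 3: f_y(3, y) = -6*y**2 + 14*y - 8; vanishes at y ∈ {1}. (3, 1): f_x = 0, f = 0 — SINGULAR.
  x = 4: f_y(4, y) = -6*y**2 + 14*y - 9; no integer root y with |y| ≤ 4.
Only singular point on the grid: (3, 1).
Classify: substitute x = 3 + u, y = 1 + v and expand: f = -u**3 - u**2*v - u**2 - 2*v**3 + v**2.
No constant or linear terms (consistent with a singular point). Quadratic part: -u**2 + v**2. Cubic part: -u**3 - u**2*v - 2*v**3.
The quadratic part v**2 - u**2 = (v − u)(v + u) splits into two distinct linear factors, so there are two distinct tangent lines y − 1 = ±(x − 3) — this is a node (ordinary double point).
Classification: node.


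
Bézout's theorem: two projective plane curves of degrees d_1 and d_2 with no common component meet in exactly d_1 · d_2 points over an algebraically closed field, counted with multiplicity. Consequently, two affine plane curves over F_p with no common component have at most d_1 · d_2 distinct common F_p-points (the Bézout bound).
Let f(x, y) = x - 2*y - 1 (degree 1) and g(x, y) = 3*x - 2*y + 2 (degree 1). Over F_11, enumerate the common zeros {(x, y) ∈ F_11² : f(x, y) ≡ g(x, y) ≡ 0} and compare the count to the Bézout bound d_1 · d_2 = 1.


Common zeros: {(4, 7)}; count = 1; Bézout bound = 1.

deg(f) = 1, deg(g) = 1, so Bézout bound = 1.
Scan x ∈ F_11. For each x, list the y ∈ F_11 with f(x, y) ≡ 0 and those with g(x, y) ≡ 0 (mod 11); the common zeros in that column are the intersection.
  x = 0: f ≡ 0 at y ∈ {5}; g ≡ 0 at y ∈ {1}; common: ∅.
  x = 1: f ≡ 0 at y ∈ {0}; g ≡ 0 at y ∈ {8}; common: ∅.
  x = 2: f ≡ 0 at y ∈ {6}; g ≡ 0 at y ∈ {4}; common: ∅.
  x = 3: f ≡ 0 at y ∈ {1}; g ≡ 0 at y ∈ {0}; common: ∅.
  x = 4: f ≡ 0 at y ∈ {7}; g ≡ 0 at y ∈ {7}; common: {7}.
  x = 5: f ≡ 0 at y ∈ {2}; g ≡ 0 at y ∈ {3}; common: ∅.
  x = 6: f ≡ 0 at y ∈ {8}; g ≡ 0 at y ∈ {10}; common: ∅.
  x = 7: f ≡ 0 at y ∈ {3}; g ≡ 0 at y ∈ {6}; common: ∅.
  x = 8: f ≡ 0 at y ∈ {9}; g ≡ 0 at y ∈ {2}; common: ∅.
  x = 9: f ≡ 0 at y ∈ {4}; g ≡ 0 at y ∈ {9}; common: ∅.
  x = 10: f ≡ 0 at y ∈ {10}; g ≡ 0 at y ∈ {5}; common: ∅.
Collecting: common zeros = {(4, 7)}, so the count is 1.
Comparison with the Bézout bound: 1 ≤ 1 = deg(f)·deg(g), as expected for curves with no common component (the bound is attained).


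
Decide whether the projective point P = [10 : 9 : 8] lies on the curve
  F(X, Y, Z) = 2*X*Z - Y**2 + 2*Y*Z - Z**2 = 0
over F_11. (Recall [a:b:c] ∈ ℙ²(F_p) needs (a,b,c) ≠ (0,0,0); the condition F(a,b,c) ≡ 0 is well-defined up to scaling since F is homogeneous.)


F(10,9,8) ≡ 5 (mod 11); P is NOT on the curve.

Evaluate F(10, 9, 8) term-by-term (mod 11).
  2*X*Z ↦ 2·10·1·8 = 160
  -Y**2 ↦ -1·1·81·1 = -81
  2*Y*Z ↦ 2·1·9·8 = 144
  -Z**2 ↦ -1·1·1·64 = -64
Sum: F(10, 9, 8) = (160) + (-81) + (144) + (-64) = 159.
Reducing mod 11: 159 ≡ 5 (mod 11).
Since F(a, b, c) ≡ 5 ≠ 0 (mod 11), P does NOT lie on the curve.


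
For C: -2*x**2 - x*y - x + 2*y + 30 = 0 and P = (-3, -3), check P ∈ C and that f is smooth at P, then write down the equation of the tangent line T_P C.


Tangent line at P: 14*x + 5*y + 57 = 0.

Step 1: f(-3, -3) = 0, so P lies on C.
Step 2: partial derivatives
  f_x(x, y) = -4*x - y - 1, f_y(x, y) = 2 - x.
  f_x(P) = 14, f_y(P) = 5 (gradient nonzero, so P is smooth).
Step 3: tangent line at P: 14·(x − -3) + 5·(y − -3) = 0.
Expanding: 14*x + 5*y + 57 = 0.


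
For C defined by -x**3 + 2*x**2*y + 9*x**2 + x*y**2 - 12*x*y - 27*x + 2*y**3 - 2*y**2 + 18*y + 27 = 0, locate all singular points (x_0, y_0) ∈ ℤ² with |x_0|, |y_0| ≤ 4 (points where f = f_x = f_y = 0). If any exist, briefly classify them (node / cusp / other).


Singular points: {(3, 0)}; classification: cusp.

Compute partial derivatives:
  f_x = -3*x**2 + 4*x*y + 18*x + y**2 - 12*y - 27.
  f_y = 2*x**2 + 2*x*y - 12*x + 6*y**2 - 4*y + 18.
Scan x_0 ∈ {−4, ..., 4}. For each x_0, f_y(x_0, y) is a polynomial in y; find its integer roots y ∈ {−4, ..., 4}, then test f_x and f at those candidates.
  x = -4: f_y(-4, y) = 6*y**2 - 12*y + 98; no integer root y with |y| ≤ 4.
  x = -3: f_y(-3, y) = 6*y**2 - 10*y + 72; no integer root y with |y| ≤ 4.
  x = -2: f_y(-2, y) = 6*y**2 - 8*y + 50; no integer root y with |y| ≤ 4.
  x = -1: f_y(-1, y) = 6*y**2 - 6*y + 32; no integer root y with |y| ≤ 4.
  x = 0: f_y(0, y) = 6*y**2 - 4*y + 18; no integer root y with |y| ≤ 4.
  x = 1: f_y(1, y) = 6*y**2 - 2*y + 8; no integer root y with |y| ≤ 4.
  x = 2: f_y(2, y) = 6*y**2 + 2; no integer root y with |y| ≤ 4.
  x = 3: f_y(3, y) = 6*y**2 + 2*y; vanishes at y ∈ {0}. (3, 0): f_x = 0, f = 0 — SINGULAR.
  x = 4: f_y(4, y) = 6*y**2 + 4*y + 2; no integer root y with |y| ≤ 4.
Only singular point on the grid: (3, 0).
Classify: substitute x = 3 + u, y = 0 + v and expand: f = -u**3 + 2*u**2*v + u*v**2 + 2*v**3 + v**2.
No constant or linear terms (consistent with a singular point). Quadratic part: v**2. Cubic part: -u**3 + 2*u**2*v + u*v**2 + 2*v**3.
The quadratic part v**2 is a perfect square, so there is a single (double) tangent line v = 0, i.e. y = 0. Restricting the cubic part to that line (v = 0) leaves -u**3 ≠ 0, so f is not divisible by v and the branch is v² ≈ u**3 to lowest order — this is a cusp.
Classification: cusp.
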